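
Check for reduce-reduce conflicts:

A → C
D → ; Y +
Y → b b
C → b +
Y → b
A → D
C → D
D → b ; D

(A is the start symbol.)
A reduce-reduce conflict occurs when an LR(0) state has two complete items [A → α .] and [B → β .] — both call for a reduction, and with no lookahead the parser cannot choose between them.

Augment with A' → A and build the canonical LR(0) collection (I0 = CLOSURE({[A' → . A]}), then GOTO on every symbol after a dot until no new states appear). It has 14 states:
  I0: { [A → . C], [A → . D], [A' → . A], [C → . D], [C → . b +], [D → . ; Y +], [D → . b ; D] }  — shift
  I1: { [D → ; . Y +], [Y → . b b], [Y → . b] }  — shift
  I2: { [A' → A .] }  — accept
  I3: { [A → C .] }  — reduce
  I4: { [A → D .], [C → D .] }  — 2 reduces
  I5: { [C → b . +], [D → b . ; D] }  — shift
  I6: { [C → b + .] }  — reduce
  I7: { [D → . ; Y +], [D → . b ; D], [D → b ; . D] }  — shift
  I8: { [D → b ; D .] }  — reduce
  I9: { [D → b . ; D] }  — shift
  I10: { [D → ; Y . +] }  — shift
  I11: { [Y → b . b], [Y → b .] }  — shift, reduce
  I12: { [Y → b b .] }  — reduce
  I13: { [D → ; Y + .] }  — reduce

I4 contains complete items [A → D .], [C → D .] — reduce-reduce conflict.

Answer: Yes — I4: [A → D .] vs [C → D .]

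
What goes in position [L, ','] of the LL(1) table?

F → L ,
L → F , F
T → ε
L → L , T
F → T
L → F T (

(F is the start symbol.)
L → F , F, L → L , T, L → F T (

To find M[L, ','], we find productions for L where ',' is in the predict set (PREDICT(N → α) = (FIRST(α) \ {ε}) ∪ (FOLLOW(N) if α ⇒* ε)).

Relevant sets:
  FIRST(F) = { '(', ',', ε }
  FIRST(L) = { '(', ',' }
  FIRST(T) = { ε }

L → F , F: PREDICT = { '(', ',' }
  ',' is in predict set, so this production goes in M[L, ',']
L → L , T: PREDICT = { '(', ',' }
  ',' is in predict set, so this production goes in M[L, ',']
L → F T (: PREDICT = { '(', ',' }
  ',' is in predict set, so this production goes in M[L, ',']

M[L, ','] = L → F , F, L → L , T, L → F T (  (a multiply-defined cell — the grammar is not LL(1))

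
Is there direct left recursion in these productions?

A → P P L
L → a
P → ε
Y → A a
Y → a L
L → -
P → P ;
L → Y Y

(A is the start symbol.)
A → P P L: starts with P
L → a: starts with a
P → ε: starts with ε
Y → A a: starts with A
Y → a L: starts with a
L → -: starts with '-'
P → P ;: LEFT RECURSIVE (starts with P)
L → Y Y: starts with Y

The grammar has direct left recursion on: P.

Answer: Yes, P is left-recursive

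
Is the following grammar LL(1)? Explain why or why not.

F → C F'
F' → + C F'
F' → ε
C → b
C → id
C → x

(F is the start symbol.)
Yes, the grammar is LL(1).

Relevant sets:
  FOLLOW(F') = { $ }

For F':
  PREDICT(F' → '+' C F') = { '+' }
  PREDICT(F' → ε) = { $ }
For C:
  PREDICT(C → b) = { 'b' }
  PREDICT(C → id) = { 'id' }
  PREDICT(C → x) = { 'x' }
F has a single production, so nothing to check there.

All predict sets are disjoint. The grammar IS LL(1).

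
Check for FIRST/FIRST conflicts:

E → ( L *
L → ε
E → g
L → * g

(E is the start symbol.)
A FIRST/FIRST conflict occurs when two productions N → α and N → β for the same non-terminal have FIRST(α) ∩ FIRST(β) ≠ ∅ (with ε ∈ FIRST of a nullable right-hand side, so two nullable alternatives also conflict).

Productions for E:
  E → ( L *: FIRST = { '(' }
  E → g: FIRST = { 'g' }
Productions for L:
  L → ε: FIRST = { ε }
  L → * g: FIRST = { '*' }

All alternatives of each non-terminal have pairwise disjoint FIRST sets.

Answer: No FIRST/FIRST conflicts.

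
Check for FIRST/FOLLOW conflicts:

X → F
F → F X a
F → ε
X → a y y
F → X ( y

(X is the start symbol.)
A FIRST/FOLLOW conflict occurs when a non-terminal N has a nullable alternative N → β (β ⇒* ε) and another alternative N → α with FIRST(α) ∩ FOLLOW(N) ≠ ∅: on such a lookahead the parser cannot decide between expanding α and letting N vanish via β.

Nullable non-terminals: F, X.
FIRST sets used below: FIRST(F) = { '(', 'a', ε }, FIRST(X) = { '(', 'a', ε }

F: nullable alternative(s) F → ε; FOLLOW(F) = { $, '(', 'a' }
  F → F X a: FIRST \ {ε} = { '(', 'a' } — overlaps FOLLOW(F) on { '(', 'a' }: CONFLICT
  F → ε: FIRST \ {ε} = { } — this is the only nullable alternative, skip
  F → X ( y: FIRST \ {ε} = { '(', 'a' } — overlaps FOLLOW(F) on { '(', 'a' }: CONFLICT

X: nullable alternative(s) X → F; FOLLOW(X) = { $, '(', 'a' }
  X → F: FIRST \ {ε} = { '(', 'a' } — this is the only nullable alternative, skip
  X → a y y: FIRST \ {ε} = { 'a' } — overlaps FOLLOW(X) on { 'a' }: CONFLICT

So the grammar has 3 FIRST/FOLLOW conflicts (marked CONFLICT above).

Answer: Yes. X → a y y with FOLLOW(X) on { 'a' }; F → F X a with FOLLOW(F) on { '(', 'a' }; F → X '(' y with FOLLOW(F) on { '(', 'a' }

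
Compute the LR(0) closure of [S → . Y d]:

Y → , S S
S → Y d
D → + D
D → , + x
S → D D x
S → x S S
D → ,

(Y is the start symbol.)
{ [S → . Y d], [Y → . , S S] }

To compute CLOSURE, for each item [A → α.Bβ] where B is a non-terminal, add [B → .γ] for all productions B → γ; repeat for the newly added items until nothing changes.

Start with: [S → . Y d]
  [S → . Y d] has the dot before Y: add [Y → . , S S]
No further items can be added.

CLOSURE = { [S → . Y d], [Y → . , S S] }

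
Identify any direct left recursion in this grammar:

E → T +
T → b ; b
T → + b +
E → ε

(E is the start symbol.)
No direct left recursion

E → T +: starts with T
T → b ; b: starts with b
T → + b +: starts with '+'
E → ε: starts with ε

No direct left recursion found.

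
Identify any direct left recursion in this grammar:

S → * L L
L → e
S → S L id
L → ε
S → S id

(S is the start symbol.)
Yes, S is left-recursive

S → * L L: starts with '*'
L → e: starts with e
S → S L id: LEFT RECURSIVE (starts with S)
L → ε: starts with ε
S → S id: LEFT RECURSIVE (starts with S)

The grammar has direct left recursion on: S.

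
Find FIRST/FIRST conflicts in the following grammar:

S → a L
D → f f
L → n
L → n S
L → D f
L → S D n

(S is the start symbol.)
FIRST sets of the non-terminals at (or reachable through a nullable prefix from) the front of some alternative:
  FIRST(D) = { 'f' }
  FIRST(S) = { 'a' }

Productions for L:
  L → n: FIRST = { 'n' }
  L → n S: FIRST = { 'n' }
  L → D f: FIRST = { 'f' }
  L → S D n: FIRST = { 'a' }
S, D have only one production, so no FIRST/FIRST conflict is possible there.

Conflict for L: L → n and L → n S
  Overlap: { 'n' }

Answer: Yes. L → n / L → n S on { 'n' }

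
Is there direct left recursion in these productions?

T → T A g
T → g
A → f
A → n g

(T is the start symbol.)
Yes, T is left-recursive

Direct left recursion occurs when N → N α for some non-terminal N (the right-hand side begins with the left-hand side itself).

T → T A g: LEFT RECURSIVE (starts with T)
T → g: starts with g
A → f: starts with f
A → n g: starts with n

The grammar has direct left recursion on: T.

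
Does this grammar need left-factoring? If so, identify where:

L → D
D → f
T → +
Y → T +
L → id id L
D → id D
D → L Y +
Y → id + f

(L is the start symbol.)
No, left-factoring is not needed

Left-factoring is needed when two productions for the same non-terminal
share a common prefix on the right-hand side.

Productions for L:
  L → D
  L → id id L
Productions for D:
  D → f
  D → id D
  D → L Y +
Productions for Y:
  Y → T +
  Y → id + f

No common prefixes found.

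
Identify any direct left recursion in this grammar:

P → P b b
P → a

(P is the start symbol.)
Yes, P is left-recursive

P → P b b: LEFT RECURSIVE (starts with P)
P → a: starts with a

The grammar has direct left recursion on: P.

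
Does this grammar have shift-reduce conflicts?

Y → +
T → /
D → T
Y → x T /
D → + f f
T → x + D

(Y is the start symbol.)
A shift-reduce conflict occurs when an LR(0) state has both:
  - a complete (reduce) item [A → α .] (dot at the end), and
  - a shift item [B → β . c γ] (dot before a terminal).

Augment with Y' → Y and build the canonical LR(0) collection (I0 = CLOSURE({[Y' → . Y]}), then GOTO on every symbol after a dot until no new states appear). It has 14 states:
  I0: { [Y → . +], [Y → . x T /], [Y' → . Y] }  — shift
  I1: { [Y → + .] }  — reduce
  I2: { [Y' → Y .] }  — accept
  I3: { [T → . /], [T → . x + D], [Y → x . T /] }  — shift
  I4: { [T → / .] }  — reduce
  I5: { [Y → x T . /] }  — shift
  I6: { [T → x . + D] }  — shift
  I7: { [D → . + f f], [D → . T], [T → . /], [T → . x + D], [T → x + . D] }  — shift
  I8: { [D → + . f f] }  — shift
  I9: { [T → x + D .] }  — reduce
  I10: { [D → T .] }  — reduce
  I11: { [D → + f . f] }  — shift
  I12: { [D → + f f .] }  — reduce
  I13: { [Y → x T / .] }  — reduce

No state contains both a complete item and a shift item.

Answer: No shift-reduce conflicts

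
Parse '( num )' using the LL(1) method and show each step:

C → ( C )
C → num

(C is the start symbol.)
Stack is shown with the top on the left.

Stack    Input      Action
--------------------------
C $      ( num ) $  output C → ( C )
( C ) $  ( num ) $  match '('
C ) $    num ) $    output C → num
num ) $  num ) $    match 'num'
) $      ) $        match ')'
$        $          accept

The string is accepted.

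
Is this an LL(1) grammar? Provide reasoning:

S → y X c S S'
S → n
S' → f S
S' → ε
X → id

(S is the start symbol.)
A grammar is LL(1) if for each non-terminal N with multiple productions, the predict sets of those productions are pairwise disjoint, where PREDICT(N → α) = (FIRST(α) \ {ε}) ∪ (FOLLOW(N) if α ⇒* ε).

Relevant sets:
  FOLLOW(S') = { $, 'f' }

For S:
  PREDICT(S → y X c S S') = { 'y' }
  PREDICT(S → n) = { 'n' }
For S':
  PREDICT(S' → f S) = { 'f' }
  PREDICT(S' → ε) = { $, 'f' }
X has a single production, so nothing to check there.

Conflict found: Predict set conflict for S': { 'f' }
The grammar is NOT LL(1).

Answer: No. Predict set conflict for S': { 'f' }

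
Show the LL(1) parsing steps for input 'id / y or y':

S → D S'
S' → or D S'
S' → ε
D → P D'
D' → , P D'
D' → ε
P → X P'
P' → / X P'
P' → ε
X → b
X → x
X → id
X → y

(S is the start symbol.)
LL(1) parsing maintains a stack (initially the start symbol over $) and the input. At each step: if the stack top is a terminal, match it against the current input token; if it is a non-terminal N, replace it with the RHS of M[N, lookahead] (the unique production whose predict set contains the lookahead).

Stack is shown with the top on the left.

Stack           Input          Action
-------------------------------------
S $             id / y or y $  output S → D S'
D S' $          id / y or y $  output D → P D'
P D' S' $       id / y or y $  output P → X P'
X P' D' S' $    id / y or y $  output X → id
id P' D' S' $   id / y or y $  match 'id'
P' D' S' $      / y or y $     output P' → / X P'
/ X P' D' S' $  / y or y $     match '/'
X P' D' S' $    y or y $       output X → y
y P' D' S' $    y or y $       match 'y'
P' D' S' $      or y $         output P' → ε
D' S' $         or y $         output D' → ε
S' $            or y $         output S' → or D S'
or D S' $       or y $         match 'or'
D S' $          y $            output D → P D'
P D' S' $       y $            output P → X P'
X P' D' S' $    y $            output X → y
y P' D' S' $    y $            match 'y'
P' D' S' $      $              output P' → ε
D' S' $         $              output D' → ε
S' $            $              output S' → ε
$               $              accept

The string is accepted.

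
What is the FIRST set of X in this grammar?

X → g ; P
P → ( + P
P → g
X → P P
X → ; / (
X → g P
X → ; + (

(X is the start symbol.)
{ '(', ';', 'g' }

To compute FIRST(X), examine every production with X on the left-hand side, reading each right-hand side left to right until a non-nullable symbol is reached.

FIRST sets of the other non-terminals involved (by the same procedure, iterated to a fixed point):
  FIRST(P) = { '(', 'g' }

From X → g ; P:
  - g is a terminal: add 'g' and stop
From X → P P:
  - P is a non-terminal: add FIRST(P) \ {ε} = { '(', 'g' }
    P is not nullable, so stop
From X → ; / (:
  - ';' is a terminal: add ';' and stop
From X → g P:
  - g is a terminal: add 'g' and stop
From X → ; + (:
  - ';' is a terminal: add ';' and stop

Collecting: FIRST(X) = { '(', ';', 'g' }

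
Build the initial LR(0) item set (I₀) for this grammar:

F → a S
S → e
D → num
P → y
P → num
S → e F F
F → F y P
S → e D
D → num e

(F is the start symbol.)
{ [F → . F y P], [F → . a S], [F' → . F] }

First, augment the grammar with F' → F
I₀ = CLOSURE({ [F' → . F] }):
  [F' → . F] has the dot before F: add [F → . a S], [F → . F y P]
No further items can be added.

I₀ = { [F → . F y P], [F → . a S], [F' → . F] }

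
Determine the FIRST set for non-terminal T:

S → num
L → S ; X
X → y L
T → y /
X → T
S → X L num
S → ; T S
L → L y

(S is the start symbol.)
To compute FIRST(T), examine every production with T on the left-hand side, reading each right-hand side left to right until a non-nullable symbol is reached.

From T → y /:
  - y is a terminal: add 'y' and stop

Collecting: FIRST(T) = { 'y' }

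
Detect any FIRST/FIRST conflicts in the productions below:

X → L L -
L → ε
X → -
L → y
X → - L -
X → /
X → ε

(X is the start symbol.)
Yes. X → L L '-' / X → '-' on { '-' }; X → L L '-' / X → '-' L '-' on { '-' }; X → '-' / X → '-' L '-' on { '-' }

FIRST sets of the non-terminals at (or reachable through a nullable prefix from) the front of some alternative:
  FIRST(L) = { 'y', ε }

Productions for X:
  X → L L -: FIRST = { '-', 'y' }
  X → -: FIRST = { '-' }
  X → - L -: FIRST = { '-' }
  X → /: FIRST = { '/' }
  X → ε: FIRST = { ε }
Productions for L:
  L → ε: FIRST = { ε }
  L → y: FIRST = { 'y' }

Conflict for X: X → L L - and X → -
  Overlap: { '-' }
Conflict for X: X → L L - and X → - L -
  Overlap: { '-' }
Conflict for X: X → - and X → - L -
  Overlap: { '-' }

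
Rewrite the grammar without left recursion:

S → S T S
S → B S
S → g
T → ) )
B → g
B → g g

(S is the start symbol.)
S → B S S'
S → g S'
S' → T S S'
S' → ε
T → ) )
B → g
B → g g

S is directly left-recursive. The standard transformation for
  A → A α₁ | ... | A α_m | β₁ | ... | β_n
is
  A  → β₁ A' | ... | β_n A'
  A' → α₁ A' | ... | α_m A' | ε

S → B S becomes S → B S S'
S → g becomes S → g S'
S → S T S becomes S' → T S S'
Add S' → ε

Productions for other non-terminals are unchanged:
  T → ) )
  B → g
  B → g g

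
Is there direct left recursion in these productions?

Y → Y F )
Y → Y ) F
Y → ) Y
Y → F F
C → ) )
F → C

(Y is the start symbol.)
Y → Y F ): LEFT RECURSIVE (starts with Y)
Y → Y ) F: LEFT RECURSIVE (starts with Y)
Y → ) Y: starts with ')'
Y → F F: starts with F
C → ) ): starts with ')'
F → C: starts with C

The grammar has direct left recursion on: Y.

Answer: Yes, Y is left-recursive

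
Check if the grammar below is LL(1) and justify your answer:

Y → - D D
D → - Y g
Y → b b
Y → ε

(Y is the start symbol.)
Relevant sets:
  FOLLOW(Y) = { $, 'g' }

For Y:
  PREDICT(Y → '-' D D) = { '-' }
  PREDICT(Y → b b) = { 'b' }
  PREDICT(Y → ε) = { $, 'g' }
D has a single production, so nothing to check there.

All predict sets are disjoint. The grammar IS LL(1).

Answer: Yes, the grammar is LL(1).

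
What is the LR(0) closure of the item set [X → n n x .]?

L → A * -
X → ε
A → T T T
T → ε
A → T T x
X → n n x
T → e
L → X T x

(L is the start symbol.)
To compute CLOSURE, for each item [A → α.Bβ] where B is a non-terminal, add [B → .γ] for all productions B → γ; repeat for the newly added items until nothing changes.

Start with: [X → n n x .]
The dot is at the end, so nothing is added.

CLOSURE = { [X → n n x .] }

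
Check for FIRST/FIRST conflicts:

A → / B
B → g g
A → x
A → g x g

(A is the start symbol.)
Productions for A:
  A → / B: FIRST = { '/' }
  A → x: FIRST = { 'x' }
  A → g x g: FIRST = { 'g' }
B has only one production, so no FIRST/FIRST conflict is possible there.

All alternatives of each non-terminal have pairwise disjoint FIRST sets.

Answer: No FIRST/FIRST conflicts.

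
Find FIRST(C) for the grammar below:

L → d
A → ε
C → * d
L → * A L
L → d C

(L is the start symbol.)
From C → * d:
  - '*' is a terminal: add '*' and stop

Collecting: FIRST(C) = { '*' }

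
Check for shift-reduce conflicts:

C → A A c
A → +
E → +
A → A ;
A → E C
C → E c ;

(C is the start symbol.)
No shift-reduce conflicts

A shift-reduce conflict occurs when an LR(0) state has both:
  - a complete (reduce) item [A → α .] (dot at the end), and
  - a shift item [B → β . c γ] (dot before a terminal).

Augment with C' → C and build the canonical LR(0) collection (I0 = CLOSURE({[C' → . C]}), then GOTO on every symbol after a dot until no new states appear). It has 12 states:
  I0: { [A → . +], [A → . A ;], [A → . E C], [C → . A A c], [C → . E c ;], [C' → . C], [E → . +] }  — shift
  I1: { [A → + .], [E → + .] }  — 2 reduces
  I2: { [A → . +], [A → . A ;], [A → . E C], [A → A . ;], [C → A . A c], [E → . +] }  — shift
  I3: { [C' → C .] }  — accept
  I4: { [A → . +], [A → . A ;], [A → . E C], [A → E . C], [C → . A A c], [C → . E c ;], [C → E . c ;], [E → . +] }  — shift
  I5: { [A → E C .] }  — reduce
  I6: { [C → E c . ;] }  — shift
  I7: { [C → E c ; .] }  — reduce
  I8: { [A → A ; .] }  — reduce
  I9: { [A → A . ;], [C → A A . c] }  — shift
  I10: { [A → . +], [A → . A ;], [A → . E C], [A → E . C], [C → . A A c], [C → . E c ;], [E → . +] }  — shift
  I11: { [C → A A c .] }  — reduce

No state contains both a complete item and a shift item.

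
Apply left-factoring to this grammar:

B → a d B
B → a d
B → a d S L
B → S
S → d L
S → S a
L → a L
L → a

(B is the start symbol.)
B → a d B'
B' → B
B' → ε
B' → S L
B → S
S → d L
S → S a
L → a L'
L' → L
L' → ε

Left-factoring transforms A → αβ₁ | αβ₂ into A → αA' and A' → β₁ | β₂
(α is the longest common prefix among the alternatives). Repeat until
no nonterminal has two alternatives with a common prefix.

Round 1: B has alternatives sharing prefix 'a d'. Introduce B': B → a d B'
  Add: B' → B
  Add: B' → ε
  Add: B' → S L

Round 2: L has alternatives sharing prefix 'a'. Introduce L': L → a L'
  Add: L' → L
  Add: L' → ε

No remaining common prefixes — done.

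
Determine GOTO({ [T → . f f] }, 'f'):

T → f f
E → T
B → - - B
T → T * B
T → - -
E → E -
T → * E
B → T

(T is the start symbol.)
{ [T → f . f] }

GOTO(I, 'f') = CLOSURE({ [A → αX.β] : [A → α.Xβ] ∈ I, X = 'f' })

Items with dot before 'f', with the dot advanced:
  [T → . f f] → [T → f . f]
Closure adds nothing (no advanced item has the dot before a non-terminal).

GOTO = { [T → f . f] }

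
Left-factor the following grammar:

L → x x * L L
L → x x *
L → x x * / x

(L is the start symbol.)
L → x x * L'
L' → L L
L' → ε
L' → / x

Left-factoring transforms A → αβ₁ | αβ₂ into A → αA' and A' → β₁ | β₂
(α is the longest common prefix among the alternatives). Repeat until
no nonterminal has two alternatives with a common prefix.

Round 1: L has alternatives sharing prefix 'x x *'. Introduce L': L → x x * L'
  Add: L' → L L
  Add: L' → ε
  Add: L' → / x

No remaining common prefixes — done.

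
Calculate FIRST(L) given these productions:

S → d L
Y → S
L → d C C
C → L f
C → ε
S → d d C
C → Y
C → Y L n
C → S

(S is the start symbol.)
{ 'd' }

To compute FIRST(L), examine every production with L on the left-hand side, reading each right-hand side left to right until a non-nullable symbol is reached.

From L → d C C:
  - d is a terminal: add 'd' and stop

Collecting: FIRST(L) = { 'd' }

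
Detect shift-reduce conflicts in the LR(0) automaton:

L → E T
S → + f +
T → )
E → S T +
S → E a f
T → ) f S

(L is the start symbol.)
Yes — I5: [T → ) .] vs [T → ) . f S]; I10: [T → ) f S .] vs [T → . )]

A shift-reduce conflict occurs when an LR(0) state has both:
  - a complete (reduce) item [A → α .] (dot at the end), and
  - a shift item [B → β . c γ] (dot before a terminal).

Augment with L' → L and build the canonical LR(0) collection (I0 = CLOSURE({[L' → . L]}), then GOTO on every symbol after a dot until no new states appear). It has 16 states:
  I0: { [E → . S T +], [L → . E T], [L' → . L], [S → . + f +], [S → . E a f] }  — shift
  I1: { [S → + . f +] }  — shift
  I2: { [L → E . T], [S → E . a f], [T → . ) f S], [T → . )] }  — shift
  I3: { [L' → L .] }  — accept
  I4: { [E → S . T +], [T → . ) f S], [T → . )] }  — shift
  I5: { [T → ) . f S], [T → ) .] }  — shift, reduce
  I6: { [E → S T . +] }  — shift
  I7: { [E → S T + .] }  — reduce
  I8: { [E → . S T +], [S → . + f +], [S → . E a f], [T → ) f . S] }  — shift
  I9: { [S → E . a f] }  — shift
  I10: { [E → S . T +], [T → ) f S .], [T → . ) f S], [T → . )] }  — shift, reduce
  I11: { [S → E a . f] }  — shift
  I12: { [S → E a f .] }  — reduce
  I13: { [L → E T .] }  — reduce
  I14: { [S → + f . +] }  — shift
  I15: { [S → + f + .] }  — reduce

I5 contains reduce item [T → ) .] and shift item [T → ) . f S] — shift-reduce conflict.
I10 contains reduce item [T → ) f S .] and shift items [T → . )], [T → . ) f S] — shift-reduce conflict.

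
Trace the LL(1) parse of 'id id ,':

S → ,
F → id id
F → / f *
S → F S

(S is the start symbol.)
LL(1) parsing maintains a stack (initially the start symbol over $) and the input. At each step: if the stack top is a terminal, match it against the current input token; if it is a non-terminal N, replace it with the RHS of M[N, lookahead] (the unique production whose predict set contains the lookahead).

Stack is shown with the top on the left.

Stack      Input      Action
----------------------------
S $        id id , $  output S → F S
F S $      id id , $  output F → id id
id id S $  id id , $  match 'id'
id S $     id , $     match 'id'
S $        , $        output S → ,
, $        , $        match ','
$          $          accept

The string is accepted.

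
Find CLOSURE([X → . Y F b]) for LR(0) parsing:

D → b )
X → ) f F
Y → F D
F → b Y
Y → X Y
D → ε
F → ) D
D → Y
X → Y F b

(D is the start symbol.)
{ [F → . ) D], [F → . b Y], [X → . ) f F], [X → . Y F b], [Y → . F D], [Y → . X Y] }

To compute CLOSURE, for each item [A → α.Bβ] where B is a non-terminal, add [B → .γ] for all productions B → γ; repeat for the newly added items until nothing changes.

Start with: [X → . Y F b]
  [X → . Y F b] has the dot before Y: add [Y → . F D], [Y → . X Y]
  [Y → . F D] has the dot before F: add [F → . b Y], [F → . ) D]
  [Y → . X Y] has the dot before X: add [X → . ) f F]
No further items can be added.

CLOSURE = { [F → . ) D], [F → . b Y], [X → . ) f F], [X → . Y F b], [Y → . F D], [Y → . X Y] }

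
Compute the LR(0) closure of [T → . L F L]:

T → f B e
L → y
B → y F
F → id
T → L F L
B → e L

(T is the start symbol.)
{ [L → . y], [T → . L F L] }

To compute CLOSURE, for each item [A → α.Bβ] where B is a non-terminal, add [B → .γ] for all productions B → γ; repeat for the newly added items until nothing changes.

Start with: [T → . L F L]
  [T → . L F L] has the dot before L: add [L → . y]
No further items can be added.

CLOSURE = { [L → . y], [T → . L F L] }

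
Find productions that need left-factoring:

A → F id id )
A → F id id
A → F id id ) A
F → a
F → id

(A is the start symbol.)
Yes, A has productions with common prefix 'F id id'

Left-factoring is needed when two productions for the same non-terminal
share a common prefix on the right-hand side.

Productions for A:
  A → F id id )
  A → F id id
  A → F id id ) A
Productions for F:
  F → a
  F → id

Found common prefix 'F id id' in productions for A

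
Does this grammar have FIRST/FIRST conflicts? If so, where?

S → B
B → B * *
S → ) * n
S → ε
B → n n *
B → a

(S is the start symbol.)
FIRST sets of the non-terminals at (or reachable through a nullable prefix from) the front of some alternative:
  FIRST(B) = { 'a', 'n' }

Productions for S:
  S → B: FIRST = { 'a', 'n' }
  S → ) * n: FIRST = { ')' }
  S → ε: FIRST = { ε }
Productions for B:
  B → B * *: FIRST = { 'a', 'n' }
  B → n n *: FIRST = { 'n' }
  B → a: FIRST = { 'a' }

Conflict for B: B → B * * and B → n n *
  Overlap: { 'n' }
Conflict for B: B → B * * and B → a
  Overlap: { 'a' }

Answer: Yes. B → B '*' '*' / B → n n '*' on { 'n' }; B → B '*' '*' / B → a on { 'a' }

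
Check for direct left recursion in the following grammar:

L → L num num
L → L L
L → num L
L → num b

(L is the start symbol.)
L → L num num: LEFT RECURSIVE (starts with L)
L → L L: LEFT RECURSIVE (starts with L)
L → num L: starts with num
L → num b: starts with num

The grammar has direct left recursion on: L.

Answer: Yes, L is left-recursive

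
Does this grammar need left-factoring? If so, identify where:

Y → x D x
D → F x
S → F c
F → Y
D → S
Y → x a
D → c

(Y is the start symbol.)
Left-factoring is needed when two productions for the same non-terminal
share a common prefix on the right-hand side.

Productions for Y:
  Y → x D x
  Y → x a
Productions for D:
  D → F x
  D → S
  D → c

Found common prefix 'x' in productions for Y

Answer: Yes, Y has productions with common prefix 'x'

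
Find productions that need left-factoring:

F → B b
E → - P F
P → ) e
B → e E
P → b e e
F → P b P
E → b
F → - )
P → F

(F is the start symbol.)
Left-factoring is needed when two productions for the same non-terminal
share a common prefix on the right-hand side.

Productions for F:
  F → B b
  F → P b P
  F → - )
Productions for E:
  E → - P F
  E → b
Productions for P:
  P → ) e
  P → b e e
  P → F

No common prefixes found.

Answer: No, left-factoring is not needed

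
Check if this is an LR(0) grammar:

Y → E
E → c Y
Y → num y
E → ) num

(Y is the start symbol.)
A grammar is LR(0) if no state in the canonical LR(0) collection has:
  - both a shift item (dot before a terminal) and a complete item (shift-reduce conflict), or
  - two or more complete items (reduce-reduce conflict; the accept item [Y' → Y .] counts as a complete item here).

Augment with Y' → Y and build the canonical LR(0) collection (I0 = CLOSURE({[Y' → . Y]}), then GOTO on every symbol after a dot until no new states appear). It has 9 states:
  I0: { [E → . ) num], [E → . c Y], [Y → . E], [Y → . num y], [Y' → . Y] }  — shift
  I1: { [E → ) . num] }  — shift
  I2: { [Y → E .] }  — reduce
  I3: { [Y' → Y .] }  — accept
  I4: { [E → . ) num], [E → . c Y], [E → c . Y], [Y → . E], [Y → . num y] }  — shift
  I5: { [Y → num . y] }  — shift
  I6: { [Y → num y .] }  — reduce
  I7: { [E → c Y .] }  — reduce
  I8: { [E → ) num .] }  — reduce

Every state is either a pure shift/goto state or contains exactly one complete item and nothing to shift — no conflicts. The grammar is LR(0).

Answer: Yes, the grammar is LR(0)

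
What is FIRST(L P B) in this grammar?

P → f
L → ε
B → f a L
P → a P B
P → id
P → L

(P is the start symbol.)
{ 'a', 'f', 'id' }

FIRST sets of the non-terminals involved (from the grammar, by fixed-point iteration):
  FIRST(L) = { ε }
  FIRST(P) = { 'a', 'f', 'id', ε }
  FIRST(B) = { 'f' }

To compute FIRST(L P B), process the symbols left to right:
Symbol L is a non-terminal. Add FIRST(L) \ {ε} = { }
L is nullable (ε ∈ FIRST(L)), continue to the next symbol.
Symbol P is a non-terminal. Add FIRST(P) \ {ε} = { 'a', 'f', 'id' }
P is nullable (ε ∈ FIRST(P)), continue to the next symbol.
Symbol B is a non-terminal. Add FIRST(B) \ {ε} = { 'f' }
B is not nullable (ε ∉ FIRST(B)), so stop here.
FIRST(L P B) = { 'a', 'f', 'id' }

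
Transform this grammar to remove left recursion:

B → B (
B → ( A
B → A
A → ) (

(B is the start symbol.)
B → ( A B'
B → A B'
B' → ( B'
B' → ε
A → ) (

B is directly left-recursive. The standard transformation for
  A → A α₁ | ... | A α_m | β₁ | ... | β_n
is
  A  → β₁ A' | ... | β_n A'
  A' → α₁ A' | ... | α_m A' | ε

B → ( A becomes B → ( A B'
B → A becomes B → A B'
B → B ( becomes B' → ( B'
Add B' → ε

Productions for other non-terminals are unchanged:
  A → ) (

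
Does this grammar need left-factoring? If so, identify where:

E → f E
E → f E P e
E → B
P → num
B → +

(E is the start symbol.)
Yes, E has productions with common prefix 'f E'

Left-factoring is needed when two productions for the same non-terminal
share a common prefix on the right-hand side.

Productions for E:
  E → f E
  E → f E P e
  E → B

Found common prefix 'f E' in productions for E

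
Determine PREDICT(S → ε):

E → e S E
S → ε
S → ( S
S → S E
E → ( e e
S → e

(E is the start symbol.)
{ '(', 'e' }

PREDICT(S → ε) = (FIRST(RHS) \ {ε}) ∪ (FOLLOW(S) if ε ∈ FIRST(RHS), i.e. RHS ⇒* ε)
The right-hand side is ε (FIRST(ε) = { ε }), so the predict set is FOLLOW(S) = { '(', 'e' }
PREDICT(S → ε) = { '(', 'e' }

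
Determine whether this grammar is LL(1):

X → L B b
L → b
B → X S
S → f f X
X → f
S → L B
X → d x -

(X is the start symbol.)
Yes, the grammar is LL(1).

A grammar is LL(1) if for each non-terminal N with multiple productions, the predict sets of those productions are pairwise disjoint, where PREDICT(N → α) = (FIRST(α) \ {ε}) ∪ (FOLLOW(N) if α ⇒* ε).

Relevant sets:
  FIRST(L) = { 'b' }

For X:
  PREDICT(X → L B b) = { 'b' }
  PREDICT(X → f) = { 'f' }
  PREDICT(X → d x '-') = { 'd' }
For S:
  PREDICT(S → f f X) = { 'f' }
  PREDICT(S → L B) = { 'b' }
L, B have a single production, so nothing to check there.

All predict sets are disjoint. The grammar IS LL(1).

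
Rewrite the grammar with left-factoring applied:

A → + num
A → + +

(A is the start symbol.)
A → + A'
A' → num
A' → +

Left-factoring transforms A → αβ₁ | αβ₂ into A → αA' and A' → β₁ | β₂
(α is the longest common prefix among the alternatives). Repeat until
no nonterminal has two alternatives with a common prefix.

Round 1: A has alternatives sharing prefix '+'. Introduce A': A → + A'
  Add: A' → num
  Add: A' → +

No remaining common prefixes — done.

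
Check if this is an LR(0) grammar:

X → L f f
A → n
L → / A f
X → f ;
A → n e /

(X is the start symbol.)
A grammar is LR(0) if no state in the canonical LR(0) collection has:
  - both a shift item (dot before a terminal) and a complete item (shift-reduce conflict), or
  - two or more complete items (reduce-reduce conflict; the accept item [X' → X .] counts as a complete item here).

Augment with X' → X and build the canonical LR(0) collection (I0 = CLOSURE({[X' → . X]}), then GOTO on every symbol after a dot until no new states appear). It has 13 states:
  I0: { [L → . / A f], [X → . L f f], [X → . f ;], [X' → . X] }  — shift
  I1: { [A → . n e /], [A → . n], [L → / . A f] }  — shift
  I2: { [X → L . f f] }  — shift
  I3: { [X' → X .] }  — accept
  I4: { [X → f . ;] }  — shift
  I5: { [X → f ; .] }  — reduce
  I6: { [X → L f . f] }  — shift
  I7: { [X → L f f .] }  — reduce
  I8: { [L → / A . f] }  — shift
  I9: { [A → n . e /], [A → n .] }  — shift, reduce
  I10: { [A → n e . /] }  — shift
  I11: { [A → n e / .] }  — reduce
  I12: { [L → / A f .] }  — reduce

Conflict in state I9:
  Shift-reduce conflict between [A → n .] and [A → n . e /]
So the grammar is NOT LR(0).

Answer: No. Shift-reduce conflict between [A → n .] and [A → n . e /]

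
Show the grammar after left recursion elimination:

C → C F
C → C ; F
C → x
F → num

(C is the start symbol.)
C → x C'
C' → F C'
C' → ; F C'
C' → ε
F → num

C is directly left-recursive. The standard transformation for
  A → A α₁ | ... | A α_m | β₁ | ... | β_n
is
  A  → β₁ A' | ... | β_n A'
  A' → α₁ A' | ... | α_m A' | ε

C → x becomes C → x C'
C → C F becomes C' → F C'
C → C ; F becomes C' → ; F C'
Add C' → ε

Productions for other non-terminals are unchanged:
  F → num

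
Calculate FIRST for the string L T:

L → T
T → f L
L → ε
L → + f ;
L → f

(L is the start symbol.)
{ '+', 'f' }

FIRST sets of the non-terminals involved (from the grammar, by fixed-point iteration):
  FIRST(L) = { '+', 'f', ε }
  FIRST(T) = { 'f' }

To compute FIRST(L T), process the symbols left to right:
Symbol L is a non-terminal. Add FIRST(L) \ {ε} = { '+', 'f' }
L is nullable (ε ∈ FIRST(L)), continue to the next symbol.
Symbol T is a non-terminal. Add FIRST(T) \ {ε} = { 'f' }
T is not nullable (ε ∉ FIRST(T)), so stop here.
FIRST(L T) = { '+', 'f' }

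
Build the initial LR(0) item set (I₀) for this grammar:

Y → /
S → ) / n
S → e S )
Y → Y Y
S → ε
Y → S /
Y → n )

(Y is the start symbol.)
First, augment the grammar with Y' → Y
I₀ = CLOSURE({ [Y' → . Y] }):
  [Y' → . Y] has the dot before Y: add [Y → . /], [Y → . Y Y], [Y → . S /], [Y → . n )]
  [Y → . S /] has the dot before S: add [S → . ) / n], [S → . e S )], [S → .]
No further items can be added.

I₀ = { [S → . ) / n], [S → . e S )], [S → .], [Y → . /], [Y → . S /], [Y → . Y Y], [Y → . n )], [Y' → . Y] }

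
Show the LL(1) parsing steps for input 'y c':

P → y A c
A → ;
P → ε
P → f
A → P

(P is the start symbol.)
Stack is shown with the top on the left.

Stack    Input  Action
----------------------
P $      y c $  output P → y A c
y A c $  y c $  match 'y'
A c $    c $    output A → P
P c $    c $    output P → ε
c $      c $    match 'c'
$        $      accept

The string is accepted.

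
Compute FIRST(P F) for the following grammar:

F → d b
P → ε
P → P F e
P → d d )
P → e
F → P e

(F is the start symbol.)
FIRST sets of the non-terminals involved (from the grammar, by fixed-point iteration):
  FIRST(P) = { 'd', 'e', ε }
  FIRST(F) = { 'd', 'e' }

To compute FIRST(P F), process the symbols left to right:
Symbol P is a non-terminal. Add FIRST(P) \ {ε} = { 'd', 'e' }
P is nullable (ε ∈ FIRST(P)), continue to the next symbol.
Symbol F is a non-terminal. Add FIRST(F) \ {ε} = { 'd', 'e' }
F is not nullable (ε ∉ FIRST(F)), so stop here.
FIRST(P F) = { 'd', 'e' }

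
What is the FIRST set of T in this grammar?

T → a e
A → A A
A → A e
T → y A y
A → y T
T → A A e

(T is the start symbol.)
FIRST sets of the other non-terminals involved (by the same procedure, iterated to a fixed point):
  FIRST(A) = { 'y' }

From T → a e:
  - a is a terminal: add 'a' and stop
From T → y A y:
  - y is a terminal: add 'y' and stop
From T → A A e:
  - A is a non-terminal: add FIRST(A) \ {ε} = { 'y' }
    A is not nullable, so stop

Collecting: FIRST(T) = { 'a', 'y' }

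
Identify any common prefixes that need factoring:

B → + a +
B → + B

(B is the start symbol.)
Yes, B has productions with common prefix '+'

Left-factoring is needed when two productions for the same non-terminal
share a common prefix on the right-hand side.

Productions for B:
  B → + a +
  B → + B

Found common prefix '+' in productions for B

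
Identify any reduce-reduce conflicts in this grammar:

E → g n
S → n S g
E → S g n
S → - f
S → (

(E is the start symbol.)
No reduce-reduce conflicts

Augment with E' → E and build the canonical LR(0) collection (I0 = CLOSURE({[E' → . E]}), then GOTO on every symbol after a dot until no new states appear). It has 13 states:
  I0: { [E → . S g n], [E → . g n], [E' → . E], [S → . (], [S → . - f], [S → . n S g] }  — shift
  I1: { [S → ( .] }  — reduce
  I2: { [S → - . f] }  — shift
  I3: { [E' → E .] }  — accept
  I4: { [E → S . g n] }  — shift
  I5: { [E → g . n] }  — shift
  I6: { [S → . (], [S → . - f], [S → . n S g], [S → n . S g] }  — shift
  I7: { [S → n S . g] }  — shift
  I8: { [S → n S g .] }  — reduce
  I9: { [E → g n .] }  — reduce
  I10: { [E → S g . n] }  — shift
  I11: { [E → S g n .] }  — reduce
  I12: { [S → - f .] }  — reduce

No state contains more than one complete item.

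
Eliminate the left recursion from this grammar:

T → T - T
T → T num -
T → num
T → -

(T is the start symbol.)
T is directly left-recursive. The standard transformation for
  A → A α₁ | ... | A α_m | β₁ | ... | β_n
is
  A  → β₁ A' | ... | β_n A'
  A' → α₁ A' | ... | α_m A' | ε

T → num becomes T → num T'
T → - becomes T → - T'
T → T - T becomes T' → - T T'
T → T num - becomes T' → num - T'
Add T' → ε

Resulting grammar:
T → num T'
T → - T'
T' → - T T'
T' → num - T'
T' → ε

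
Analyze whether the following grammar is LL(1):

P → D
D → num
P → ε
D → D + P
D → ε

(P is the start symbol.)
No. Predict set conflict for P: { $, '+' }

A grammar is LL(1) if for each non-terminal N with multiple productions, the predict sets of those productions are pairwise disjoint, where PREDICT(N → α) = (FIRST(α) \ {ε}) ∪ (FOLLOW(N) if α ⇒* ε).

Relevant sets:
  FIRST(D) = { '+', 'num', ε }
  FOLLOW(P) = { $, '+' }
  FOLLOW(D) = { $, '+' }

For P:
  PREDICT(P → D) = { $, '+', 'num' }
  PREDICT(P → ε) = { $, '+' }
For D:
  PREDICT(D → num) = { 'num' }
  PREDICT(D → D '+' P) = { '+', 'num' }
  PREDICT(D → ε) = { $, '+' }

Conflict found: Predict set conflict for P: { $, '+' }
The grammar is NOT LL(1).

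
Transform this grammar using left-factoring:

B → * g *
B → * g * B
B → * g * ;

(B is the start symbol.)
Left-factoring transforms A → αβ₁ | αβ₂ into A → αA' and A' → β₁ | β₂
(α is the longest common prefix among the alternatives). Repeat until
no nonterminal has two alternatives with a common prefix.

Round 1: B has alternatives sharing prefix '* g *'. Introduce B': B → * g * B'
  Add: B' → ε
  Add: B' → B
  Add: B' → ;

No remaining common prefixes — done.

Resulting grammar:
B → * g * B'
B' → ε
B' → B
B' → ;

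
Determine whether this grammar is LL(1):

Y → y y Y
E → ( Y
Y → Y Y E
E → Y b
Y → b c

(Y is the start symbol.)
No. Predict set conflict for Y: { 'y' }

A grammar is LL(1) if for each non-terminal N with multiple productions, the predict sets of those productions are pairwise disjoint, where PREDICT(N → α) = (FIRST(α) \ {ε}) ∪ (FOLLOW(N) if α ⇒* ε).

Relevant sets:
  FIRST(Y) = { 'b', 'y' }

For Y:
  PREDICT(Y → y y Y) = { 'y' }
  PREDICT(Y → Y Y E) = { 'b', 'y' }
  PREDICT(Y → b c) = { 'b' }
For E:
  PREDICT(E → '(' Y) = { '(' }
  PREDICT(E → Y b) = { 'b', 'y' }

Conflict found: Predict set conflict for Y: { 'y' }
The grammar is NOT LL(1).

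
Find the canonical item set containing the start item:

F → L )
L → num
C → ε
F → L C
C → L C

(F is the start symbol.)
{ [F → . L )], [F → . L C], [F' → . F], [L → . num] }

First, augment the grammar with F' → F
I₀ = CLOSURE({ [F' → . F] }):
  [F' → . F] has the dot before F: add [F → . L )], [F → . L C]
  [F → . L )] has the dot before L: add [L → . num]
No further items can be added.

I₀ = { [F → . L )], [F → . L C], [F' → . F], [L → . num] }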